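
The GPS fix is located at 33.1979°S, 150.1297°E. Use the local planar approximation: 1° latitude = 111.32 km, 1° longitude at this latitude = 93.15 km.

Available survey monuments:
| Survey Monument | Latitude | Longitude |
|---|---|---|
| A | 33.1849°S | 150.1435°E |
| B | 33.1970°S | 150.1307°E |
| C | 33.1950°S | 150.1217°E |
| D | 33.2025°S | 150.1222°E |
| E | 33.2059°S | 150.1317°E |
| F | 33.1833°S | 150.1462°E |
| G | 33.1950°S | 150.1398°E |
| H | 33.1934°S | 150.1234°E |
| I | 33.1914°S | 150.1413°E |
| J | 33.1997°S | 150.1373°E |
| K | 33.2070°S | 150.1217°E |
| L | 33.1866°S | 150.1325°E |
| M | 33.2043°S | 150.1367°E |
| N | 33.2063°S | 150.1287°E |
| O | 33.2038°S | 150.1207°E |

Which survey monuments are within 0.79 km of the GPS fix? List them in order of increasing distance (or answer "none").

B, J, H

Distances from 33.1979°S, 150.1297°E:
A: 1.9356 km
B: 0.1368 km
C: 0.8121 km
D: 0.8662 km
E: 0.9098 km
F: 2.2369 km
G: 0.9947 km
H: 0.7716 km
I: 1.3004 km
J: 0.7358 km
K: 1.2576 km
L: 1.2847 km
M: 0.9658 km
N: 0.9397 km
O: 1.0650 km
Threshold 0.79 km: B (0.1368 km), J (0.7358 km), H (0.7716 km) are within range.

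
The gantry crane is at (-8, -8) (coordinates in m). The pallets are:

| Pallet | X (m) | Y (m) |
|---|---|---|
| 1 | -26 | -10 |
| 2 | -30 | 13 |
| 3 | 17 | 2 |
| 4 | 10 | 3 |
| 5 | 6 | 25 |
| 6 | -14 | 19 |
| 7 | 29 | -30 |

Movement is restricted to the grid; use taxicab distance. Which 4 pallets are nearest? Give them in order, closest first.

Distances from (-8, -8):
1: |-18| + |-2| = 18 + 2 = 20 m
2: |-22| + |21| = 22 + 21 = 43 m
3: |25| + |10| = 25 + 10 = 35 m
4: |18| + |11| = 18 + 11 = 29 m
5: |14| + |33| = 14 + 33 = 47 m
6: |-6| + |27| = 6 + 27 = 33 m
7: |37| + |-22| = 37 + 22 = 59 m
Sorted: 1 (20 m) < 4 (29 m) < 6 (33 m) < 3 (35 m) < 2 (43 m) < 5 (47 m) < …

1, 4, 6, 3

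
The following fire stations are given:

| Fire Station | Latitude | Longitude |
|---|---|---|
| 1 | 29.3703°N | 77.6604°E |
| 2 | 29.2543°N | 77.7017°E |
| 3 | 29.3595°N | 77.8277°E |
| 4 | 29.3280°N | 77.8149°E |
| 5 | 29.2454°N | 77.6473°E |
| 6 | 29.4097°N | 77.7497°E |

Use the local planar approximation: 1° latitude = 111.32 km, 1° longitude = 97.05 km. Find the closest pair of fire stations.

Pairwise distances:
1–2: √((-0.1160·111.32)² + (0.0413·97.05)²) = √(166.748668 + 16.065387) = 13.5209 km
1–3: √((-0.0108·111.32)² + (0.1673·97.05)²) = √(1.445419 + 263.622796) = 16.2809 km
1–4: √((-0.0423·111.32)² + (0.1545·97.05)²) = √(22.173136 + 224.826783) = 15.7162 km
1–5: √((-0.1249·111.32)² + (-0.0131·97.05)²) = √(193.317545 + 1.616344) = 13.9619 km
1–6: √((0.0394·111.32)² + (0.0893·97.05)²) = √(19.237066 + 75.109349) = 9.7132 km
2–3: √((0.1052·111.32)² + (0.1260·97.05)²) = √(137.144336 + 149.531321) = 16.9315 km
2–4: √((0.0737·111.32)² + (0.1132·97.05)²) = √(67.310276 + 120.693514) = 13.7114 km
2–5: √((-0.0089·111.32)² + (-0.0544·97.05)²) = √(0.981582 + 27.873331) = 5.3717 km
2–6: √((0.1554·111.32)² + (0.0480·97.05)²) = √(299.259830 + 21.700691) = 17.9154 km
3–4: √((-0.0315·111.32)² + (-0.0128·97.05)²) = √(12.296103 + 1.543160) = 3.7201 km
3–5: √((-0.1141·111.32)² + (-0.1804·97.05)²) = √(161.330947 + 306.523761) = 21.6299 km
3–6: √((0.0502·111.32)² + (-0.0780·97.05)²) = √(31.228695 + 57.303386) = 9.4091 km
4–5: √((-0.0826·111.32)² + (-0.1676·97.05)²) = √(84.548613 + 264.569093) = 18.6847 km
4–6: √((0.0817·111.32)² + (-0.0652·97.05)²) = √(82.716187 + 40.039281) = 11.0795 km
5–6: √((0.1643·111.32)² + (0.1024·97.05)²) = √(334.519564 + 98.762254) = 20.8154 km
Closest pair: 3–4 at 3.7201 km.

3 and 4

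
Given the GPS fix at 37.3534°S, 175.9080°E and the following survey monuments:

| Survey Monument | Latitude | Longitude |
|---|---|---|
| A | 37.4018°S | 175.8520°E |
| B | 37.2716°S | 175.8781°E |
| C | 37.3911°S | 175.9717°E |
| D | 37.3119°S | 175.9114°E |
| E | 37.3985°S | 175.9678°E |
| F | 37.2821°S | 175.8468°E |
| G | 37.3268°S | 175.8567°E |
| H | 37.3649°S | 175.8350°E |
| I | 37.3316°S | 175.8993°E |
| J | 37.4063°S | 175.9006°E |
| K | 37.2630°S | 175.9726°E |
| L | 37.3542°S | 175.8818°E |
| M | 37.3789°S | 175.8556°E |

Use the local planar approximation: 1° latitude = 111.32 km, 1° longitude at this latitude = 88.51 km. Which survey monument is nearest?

L

Distances from 37.3534°S, 175.9080°E:
A: √((-0.0484·111.32)² + (-0.0560·88.51)²) = √(29.029337 + 24.567487) = 7.3210 km
B: √((0.0818·111.32)² + (-0.0299·88.51)²) = √(82.918799 + 7.003692) = 9.4827 km
C: √((-0.0377·111.32)² + (0.0637·88.51)²) = √(17.612828 + 31.788025) = 7.0286 km
D: √((0.0415·111.32)² + (0.0034·88.51)²) = √(21.342367 + 0.090561) = 4.6296 km
E: √((-0.0451·111.32)² + (0.0598·88.51)²) = √(25.205742 + 28.014769) = 7.2952 km
F: √((0.0713·111.32)² + (-0.0612·88.51)²) = √(62.997810 + 29.341852) = 9.6094 km
G: √((0.0266·111.32)² + (-0.0513·88.51)²) = √(8.768184 + 20.616712) = 5.4208 km
H: √((-0.0115·111.32)² + (-0.0730·88.51)²) = √(1.638861 + 41.747493) = 6.5868 km
I: √((0.0218·111.32)² + (-0.0087·88.51)²) = √(5.889242 + 0.592957) = 2.5460 km
J: √((-0.0529·111.32)² + (-0.0074·88.51)²) = √(34.678295 + 0.428991) = 5.9251 km
K: √((0.0904·111.32)² + (0.0646·88.51)²) = √(101.270570 + 32.692619) = 11.5742 km
L: √((-0.0008·111.32)² + (-0.0262·88.51)²) = √(0.007931 + 5.377585) = 2.3207 km
M: √((-0.0255·111.32)² + (-0.0524·88.51)²) = √(8.057991 + 21.510339) = 5.4377 km
Minimum: L at 2.3207 km.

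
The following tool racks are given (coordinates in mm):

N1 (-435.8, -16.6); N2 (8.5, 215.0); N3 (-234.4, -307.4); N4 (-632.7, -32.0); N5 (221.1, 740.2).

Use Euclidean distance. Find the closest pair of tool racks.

N1 and N4

Pairwise distances:
N1–N4: 197.5 mm
N1–N3: 353.7 mm
N3–N4: 484.2 mm
N1–N2: 501.0 mm
N2–N5: 566.6 mm
N2–N3: 576.1 mm
N2–N4: 687.1 mm
N1–N5: 1002.1 mm
N3–N5: 1142.3 mm
N4–N5: 1151.2 mm
Closest pair: N1–N4 at 197.5 mm.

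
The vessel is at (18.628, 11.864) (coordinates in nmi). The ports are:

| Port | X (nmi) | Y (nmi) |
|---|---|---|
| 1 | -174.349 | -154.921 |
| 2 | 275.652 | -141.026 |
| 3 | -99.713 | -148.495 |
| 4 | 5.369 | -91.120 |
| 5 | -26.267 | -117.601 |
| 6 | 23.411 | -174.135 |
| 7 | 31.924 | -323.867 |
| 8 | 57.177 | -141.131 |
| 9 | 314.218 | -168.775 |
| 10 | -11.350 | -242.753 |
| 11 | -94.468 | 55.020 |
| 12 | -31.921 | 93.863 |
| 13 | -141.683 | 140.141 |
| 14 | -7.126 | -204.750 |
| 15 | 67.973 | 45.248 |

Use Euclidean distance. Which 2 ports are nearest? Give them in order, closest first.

Distances from (18.628, 11.864):
1: 255.063 nmi
2: 299.060 nmi
3: 199.298 nmi
4: 103.834 nmi
5: 137.028 nmi
6: 186.060 nmi
7: 335.994 nmi
8: 157.777 nmi
9: 346.416 nmi
10: 256.376 nmi
11: 121.050 nmi
12: 96.328 nmi
13: 205.316 nmi
14: 218.140 nmi
15: 59.577 nmi
Sorted: 15 (59.577 nmi) < 12 (96.328 nmi) < 4 (103.834 nmi) < 11 (121.050 nmi) < …

15, 12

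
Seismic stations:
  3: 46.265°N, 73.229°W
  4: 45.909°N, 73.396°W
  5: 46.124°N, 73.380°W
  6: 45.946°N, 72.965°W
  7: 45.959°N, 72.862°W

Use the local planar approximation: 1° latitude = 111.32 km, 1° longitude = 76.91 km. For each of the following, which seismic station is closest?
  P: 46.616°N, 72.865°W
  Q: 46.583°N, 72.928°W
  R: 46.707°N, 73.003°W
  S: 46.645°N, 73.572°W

P→3; Q→3; R→3; S→3

P at 46.616°N, 72.865°W:
  3: √((-0.351·111.32)² + (-0.364·76.91)²) = √(1526.72434 + 783.73346) = 48.067 km
  4: √((-0.707·111.32)² + (-0.531·76.91)²) = √(6194.19999 + 1667.84107) = 88.668 km
  5: √((-0.492·111.32)² + (-0.515·76.91)²) = √(2999.69156 + 1568.84515) = 67.591 km
  6: √((-0.670·111.32)² + (-0.100·76.91)²) = √(5562.83272 + 59.15148) = 74.980 km
  7: √((-0.657·111.32)² + (0.003·76.91)²) = √(5349.05587 + 0.05324) = 73.138 km
  → nearest: 3 (48.067 km)
Q at 46.583°N, 72.928°W:
  3: √((-0.318·111.32)² + (-0.301·76.91)²) = √(1253.14301 + 535.91833) = 42.297 km
  4: √((-0.674·111.32)² + (-0.468·76.91)²) = √(5629.45288 + 1295.55940) = 83.217 km
  5: √((-0.459·111.32)² + (-0.452·76.91)²) = √(2610.78895 + 1208.48842) = 61.800 km
  6: √((-0.637·111.32)² + (-0.037·76.91)²) = √(5028.34723 + 8.09784) = 70.968 km
  7: √((-0.624·111.32)² + (0.066·76.91)²) = √(4825.20284 + 25.76639) = 69.649 km
  → nearest: 3 (42.297 km)
R at 46.707°N, 73.003°W:
  3: √((-0.442·111.32)² + (-0.226·76.91)²) = √(2420.97851 + 302.12210) = 52.183 km
  4: √((-0.798·111.32)² + (-0.393·76.91)²) = √(7891.36585 + 913.58871) = 93.835 km
  5: √((-0.583·111.32)² + (-0.377·76.91)²) = √(4211.95289 + 840.71408) = 71.082 km
  6: √((-0.761·111.32)² + (0.038·76.91)²) = √(7176.54990 + 8.54147) = 84.765 km
  7: √((-0.748·111.32)² + (0.141·76.91)²) = √(6933.45324 + 117.59906) = 83.971 km
  → nearest: 3 (52.183 km)
S at 46.645°N, 73.572°W:
  3: √((-0.380·111.32)² + (0.343·76.91)²) = √(1789.42536 + 695.91126) = 49.853 km
  4: √((-0.736·111.32)² + (0.176·76.91)²) = √(6712.77397 + 183.22763) = 83.042 km
  5: √((-0.521·111.32)² + (0.192·76.91)²) = √(3363.73553 + 218.05602) = 59.848 km
  6: √((-0.699·111.32)² + (0.607·76.91)²) = √(6054.81317 + 2179.43040) = 90.743 km
  7: √((-0.686·111.32)² + (0.710·76.91)²) = √(5831.69264 + 2981.82616) = 93.880 km
  → nearest: 3 (49.853 km)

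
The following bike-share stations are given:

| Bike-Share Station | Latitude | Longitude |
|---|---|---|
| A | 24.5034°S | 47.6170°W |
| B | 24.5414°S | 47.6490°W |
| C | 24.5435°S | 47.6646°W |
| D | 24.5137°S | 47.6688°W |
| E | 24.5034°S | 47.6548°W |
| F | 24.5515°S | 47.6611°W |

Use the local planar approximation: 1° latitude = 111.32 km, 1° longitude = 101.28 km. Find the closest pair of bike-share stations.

Pairwise distances:
A–B: 5.3290 km
A–C: 6.5702 km
A–D: 5.3701 km
A–E: 3.8284 km
A–F: 6.9728 km
B–C: 1.5972 km
B–D: 3.6783 km
B–E: 4.2708 km
B–F: 1.6631 km
C–D: 3.3445 km
C–E: 4.5729 km
C–F: 0.9585 km
D–E: 1.8235 km
D–F: 4.2796 km
E–F: 5.3924 km
Closest pair: C–F at 0.9585 km.

C and F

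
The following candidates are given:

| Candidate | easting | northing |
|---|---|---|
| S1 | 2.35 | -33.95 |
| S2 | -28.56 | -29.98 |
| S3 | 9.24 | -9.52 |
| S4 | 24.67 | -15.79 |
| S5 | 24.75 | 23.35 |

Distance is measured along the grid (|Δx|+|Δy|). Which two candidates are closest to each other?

S3 and S4

Pairwise distances:
S1–S2: 34.88
S1–S3: 31.32
S1–S4: 40.48
S1–S5: 79.70
S2–S3: 58.26
S2–S4: 67.42
S2–S5: 106.64
S3–S4: 21.70
S3–S5: 48.38
S4–S5: 39.22
Closest pair: S3–S4 at 21.70.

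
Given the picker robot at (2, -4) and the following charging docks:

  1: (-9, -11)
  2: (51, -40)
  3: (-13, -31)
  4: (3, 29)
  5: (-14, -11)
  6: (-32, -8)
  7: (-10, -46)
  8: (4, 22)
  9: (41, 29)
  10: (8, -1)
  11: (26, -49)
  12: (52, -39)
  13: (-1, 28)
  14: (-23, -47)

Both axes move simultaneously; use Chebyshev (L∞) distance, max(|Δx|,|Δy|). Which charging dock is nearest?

10

Distances from (2, -4):
1: max(|-11|, |-7|) = 11
2: max(|49|, |-36|) = 49
3: max(|-15|, |-27|) = 27
4: max(|1|, |33|) = 33
5: max(|-16|, |-7|) = 16
6: max(|-34|, |-4|) = 34
7: max(|-12|, |-42|) = 42
8: max(|2|, |26|) = 26
9: max(|39|, |33|) = 39
10: max(|6|, |3|) = 6
11: max(|24|, |-45|) = 45
12: max(|50|, |-35|) = 50
13: max(|-3|, |32|) = 32
14: max(|-25|, |-43|) = 43
Minimum: 10 at 6.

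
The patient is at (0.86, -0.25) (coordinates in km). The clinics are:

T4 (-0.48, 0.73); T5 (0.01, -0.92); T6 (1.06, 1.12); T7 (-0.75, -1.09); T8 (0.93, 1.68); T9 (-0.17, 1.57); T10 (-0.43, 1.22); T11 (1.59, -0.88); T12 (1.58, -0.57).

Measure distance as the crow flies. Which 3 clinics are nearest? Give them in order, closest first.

Distances from (0.86, -0.25):
T4: √((-1.34)² + (0.98)²) = √(1.7956 + 0.9604) = 1.66 km
T5: √((-0.85)² + (-0.67)²) = √(0.7225 + 0.4489) = 1.08 km
T6: √((0.20)² + (1.37)²) = √(0.0400 + 1.8769) = 1.38 km
T7: √((-1.61)² + (-0.84)²) = √(2.5921 + 0.7056) = 1.82 km
T8: √((0.07)² + (1.93)²) = √(0.0049 + 3.7249) = 1.93 km
T9: √((-1.03)² + (1.82)²) = √(1.0609 + 3.3124) = 2.09 km
T10: √((-1.29)² + (1.47)²) = √(1.6641 + 2.1609) = 1.96 km
T11: √((0.73)² + (-0.63)²) = √(0.5329 + 0.3969) = 0.96 km
T12: √((0.72)² + (-0.32)²) = √(0.5184 + 0.1024) = 0.79 km
Sorted: T12 (0.79 km) < T11 (0.96 km) < T5 (1.08 km) < T6 (1.38 km) < T4 (1.66 km) < …

T12, T11, T5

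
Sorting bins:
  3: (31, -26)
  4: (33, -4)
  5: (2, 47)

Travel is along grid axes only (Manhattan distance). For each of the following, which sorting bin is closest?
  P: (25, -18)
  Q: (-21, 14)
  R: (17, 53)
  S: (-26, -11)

P→3; Q→5; R→5; S→4

P at (25, -18):
  3: 14
  4: 22
  5: 88
  → nearest: 3 (14)
Q at (-21, 14):
  3: 92
  4: 72
  5: 56
  → nearest: 5 (56)
R at (17, 53):
  3: 93
  4: 73
  5: 21
  → nearest: 5 (21)
S at (-26, -11):
  3: 72
  4: 66
  5: 86
  → nearest: 4 (66)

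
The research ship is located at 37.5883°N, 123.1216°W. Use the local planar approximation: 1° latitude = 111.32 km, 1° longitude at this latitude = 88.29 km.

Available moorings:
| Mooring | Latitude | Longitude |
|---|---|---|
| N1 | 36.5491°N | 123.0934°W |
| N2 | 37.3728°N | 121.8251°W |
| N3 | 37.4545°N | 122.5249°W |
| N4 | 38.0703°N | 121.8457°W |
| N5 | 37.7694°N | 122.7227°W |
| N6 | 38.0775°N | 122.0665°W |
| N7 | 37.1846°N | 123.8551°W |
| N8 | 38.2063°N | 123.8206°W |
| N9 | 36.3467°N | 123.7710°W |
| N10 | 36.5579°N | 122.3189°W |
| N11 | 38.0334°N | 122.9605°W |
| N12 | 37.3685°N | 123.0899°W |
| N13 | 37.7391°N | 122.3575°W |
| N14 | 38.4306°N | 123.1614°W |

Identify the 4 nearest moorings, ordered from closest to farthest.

Distances from 37.5883°N, 123.1216°W:
N1: √((-1.0392·111.32)² + (0.0282·88.29)²) = √(13382.728626 + 6.198994) = 115.7105 km
N2: √((-0.2155·111.32)² + (1.2965·88.29)²) = √(575.494191 + 13102.919590) = 116.9548 km
N3: √((-0.1338·111.32)² + (0.5967·88.29)²) = √(221.849586 + 2775.460873) = 54.7477 km
N4: √((0.4820·111.32)² + (1.2759·88.29)²) = √(2878.992091 + 12689.844739) = 124.7751 km
N5: √((0.1811·111.32)² + (0.3989·88.29)²) = √(406.427697 + 1240.369579) = 40.5808 km
N6: √((0.4892·111.32)² + (1.0551·88.29)²) = √(2965.645882 + 8677.812851) = 107.9049 km
N7: √((-0.4037·111.32)² + (-0.7335·88.29)²) = √(2019.593174 + 4193.950207) = 78.8260 km
N8: √((0.6180·111.32)² + (-0.6990·88.29)²) = √(4732.856594 + 3808.705430) = 92.4206 km
N9: √((-1.2416·111.32)² + (-0.6494·88.29)²) = √(19103.361899 + 3287.362542) = 149.6353 km
N10: √((-1.0304·111.32)² + (0.8027·88.29)²) = √(13157.036980 + 5022.611187) = 134.8319 km
N11: √((0.4451·111.32)² + (0.1611·88.29)²) = √(2455.057023 + 202.308493) = 51.5496 km
N12: √((-0.2198·111.32)² + (0.0317·88.29)²) = √(598.689679 + 7.833242) = 24.6277 km
N13: √((0.1508·111.32)² + (0.7641·88.29)²) = √(281.805249 + 4551.173930) = 69.5196 km
N14: √((0.8423·111.32)² + (-0.0398·88.29)²) = √(8791.844470 + 12.347788) = 93.8307 km
Sorted: N12 (24.6277 km) < N5 (40.5808 km) < N11 (51.5496 km) < N3 (54.7477 km) < N13 (69.5196 km) < N7 (78.8260 km) < …

N12, N5, N11, N3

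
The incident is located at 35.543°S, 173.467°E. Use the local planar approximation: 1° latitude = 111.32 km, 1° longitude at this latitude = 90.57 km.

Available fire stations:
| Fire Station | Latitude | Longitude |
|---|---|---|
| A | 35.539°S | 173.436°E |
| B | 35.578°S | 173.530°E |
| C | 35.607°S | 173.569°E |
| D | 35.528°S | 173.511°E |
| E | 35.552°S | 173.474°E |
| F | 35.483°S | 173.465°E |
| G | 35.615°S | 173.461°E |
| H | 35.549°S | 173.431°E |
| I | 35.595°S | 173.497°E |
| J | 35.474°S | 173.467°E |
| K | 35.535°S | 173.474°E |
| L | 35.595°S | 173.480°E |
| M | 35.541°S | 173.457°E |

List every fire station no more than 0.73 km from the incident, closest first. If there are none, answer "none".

Distances from 35.543°S, 173.467°E:
A: 2.843 km
B: 6.909 km
C: 11.666 km
D: 4.321 km
E: 1.186 km
F: 6.682 km
G: 8.033 km
H: 3.328 km
I: 6.395 km
J: 7.681 km
K: 1.093 km
L: 5.907 km
M: 0.933 km
Threshold 0.73 km: none within range.

none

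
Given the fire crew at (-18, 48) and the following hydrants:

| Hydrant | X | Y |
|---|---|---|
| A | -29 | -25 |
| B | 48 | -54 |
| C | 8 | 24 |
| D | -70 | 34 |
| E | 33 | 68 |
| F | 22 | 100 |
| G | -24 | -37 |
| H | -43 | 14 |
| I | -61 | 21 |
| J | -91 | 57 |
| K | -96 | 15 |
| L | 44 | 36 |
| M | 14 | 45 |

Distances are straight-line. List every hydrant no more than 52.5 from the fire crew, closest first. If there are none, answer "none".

M, C, H, I

Distances from (-18, 48):
A: √((-11)² + (-73)²) = √(121.000 + 5329.000) = 73.8
B: √((66)² + (-102)²) = √(4356.000 + 10404.000) = 121.5
C: √((26)² + (-24)²) = √(676.000 + 576.000) = 35.4
D: √((-52)² + (-14)²) = √(2704.000 + 196.000) = 53.9
E: √((51)² + (20)²) = √(2601.000 + 400.000) = 54.8
F: √((40)² + (52)²) = √(1600.000 + 2704.000) = 65.6
G: √((-6)² + (-85)²) = √(36.000 + 7225.000) = 85.2
H: √((-25)² + (-34)²) = √(625.000 + 1156.000) = 42.2
I: √((-43)² + (-27)²) = √(1849.000 + 729.000) = 50.8
J: √((-73)² + (9)²) = √(5329.000 + 81.000) = 73.6
K: √((-78)² + (-33)²) = √(6084.000 + 1089.000) = 84.7
L: √((62)² + (-12)²) = √(3844.000 + 144.000) = 63.2
M: √((32)² + (-3)²) = √(1024.000 + 9.000) = 32.1
Threshold 52.5: M (32.1), C (35.4), H (42.2), I (50.8) are within range.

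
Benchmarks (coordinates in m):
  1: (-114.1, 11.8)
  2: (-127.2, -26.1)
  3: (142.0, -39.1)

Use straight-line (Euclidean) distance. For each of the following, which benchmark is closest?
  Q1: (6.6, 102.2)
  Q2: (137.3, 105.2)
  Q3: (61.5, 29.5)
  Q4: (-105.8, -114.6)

Q1 at (6.6, 102.2):
  1: 150.8 m
  2: 185.4 m
  3: 195.7 m
  → nearest: 1 (150.8 m)
Q2 at (137.3, 105.2):
  1: 268.2 m
  2: 295.3 m
  3: 144.4 m
  → nearest: 3 (144.4 m)
Q3 at (61.5, 29.5):
  1: 176.5 m
  2: 196.7 m
  3: 105.8 m
  → nearest: 3 (105.8 m)
Q4 at (-105.8, -114.6):
  1: 126.7 m
  2: 91.1 m
  3: 259.0 m
  → nearest: 2 (91.1 m)

Q1→1; Q2→3; Q3→3; Q4→2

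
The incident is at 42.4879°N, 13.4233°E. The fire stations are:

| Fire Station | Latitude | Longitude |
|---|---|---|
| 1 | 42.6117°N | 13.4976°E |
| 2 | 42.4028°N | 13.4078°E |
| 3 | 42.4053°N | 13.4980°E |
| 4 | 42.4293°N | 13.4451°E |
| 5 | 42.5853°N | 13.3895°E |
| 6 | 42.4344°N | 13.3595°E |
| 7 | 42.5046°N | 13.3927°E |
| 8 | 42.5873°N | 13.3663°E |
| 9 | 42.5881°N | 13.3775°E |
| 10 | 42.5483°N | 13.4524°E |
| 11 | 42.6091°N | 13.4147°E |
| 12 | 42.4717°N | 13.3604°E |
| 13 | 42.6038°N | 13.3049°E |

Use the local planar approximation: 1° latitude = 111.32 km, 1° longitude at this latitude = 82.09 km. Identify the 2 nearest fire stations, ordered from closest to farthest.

Distances from 42.4879°N, 13.4233°E:
1: √((0.1238·111.32)² + (0.0743·82.09)²) = √(189.927427 + 37.201302) = 15.0708 km
2: √((-0.0851·111.32)² + (-0.0155·82.09)²) = √(89.744019 + 1.618989) = 9.5584 km
3: √((-0.0826·111.32)² + (0.0747·82.09)²) = √(84.548613 + 37.602932) = 11.0522 km
4: √((-0.0586·111.32)² + (0.0218·82.09)²) = √(42.554121 + 3.202532) = 6.7644 km
5: √((0.0974·111.32)² + (-0.0338·82.09)²) = √(117.561281 + 7.698638) = 11.1920 km
6: √((-0.0535·111.32)² + (-0.0638·82.09)²) = √(35.469410 + 27.429751) = 7.9309 km
7: √((0.0167·111.32)² + (-0.0306·82.09)²) = √(3.456045 + 6.309913) = 3.1251 km
8: √((0.0994·111.32)² + (-0.0570·82.09)²) = √(122.438828 + 21.894258) = 12.0139 km
9: √((0.1002·111.32)² + (-0.0458·82.09)²) = √(124.417605 + 14.135510) = 11.7709 km
10: √((0.0604·111.32)² + (0.0291·82.09)²) = √(45.208518 + 5.706456) = 7.1355 km
11: √((0.1212·111.32)² + (-0.0086·82.09)²) = √(182.033632 + 0.498399) = 13.5104 km
12: √((-0.0162·111.32)² + (-0.0629·82.09)²) = √(3.252194 + 26.661329) = 5.4693 km
13: √((0.1159·111.32)² + (-0.1184·82.09)²) = √(166.461294 + 94.467825) = 16.1533 km
Sorted: 7 (3.1251 km) < 12 (5.4693 km) < 4 (6.7644 km) < 10 (7.1355 km) < …

7, 12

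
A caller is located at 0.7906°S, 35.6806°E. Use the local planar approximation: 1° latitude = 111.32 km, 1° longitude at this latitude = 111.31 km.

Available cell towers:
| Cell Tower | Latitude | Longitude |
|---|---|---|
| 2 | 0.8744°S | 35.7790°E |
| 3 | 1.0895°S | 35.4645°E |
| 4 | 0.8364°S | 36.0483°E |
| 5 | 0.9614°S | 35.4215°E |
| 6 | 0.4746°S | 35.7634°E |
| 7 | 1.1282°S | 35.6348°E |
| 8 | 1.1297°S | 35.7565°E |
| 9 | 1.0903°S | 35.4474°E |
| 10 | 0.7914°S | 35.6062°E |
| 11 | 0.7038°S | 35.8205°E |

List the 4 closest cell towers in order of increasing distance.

Distances from 0.7906°S, 35.6806°E:
2: √((-0.0838·111.32)² + (0.0984·111.31)²) = √(87.023076 + 119.966106) = 14.3871 km
3: √((-0.2989·111.32)² + (-0.2161·111.31)²) = √(1107.128997 + 578.599294) = 41.0576 km
4: √((-0.0458·111.32)² + (0.3677·111.31)²) = √(25.994254 + 1675.157420) = 41.2450 km
5: √((-0.1708·111.32)² + (-0.2591·111.31)²) = √(361.511509 + 831.769883) = 34.5439 km
6: √((0.3160·111.32)² + (0.0828·111.31)²) = √(1237.429771 + 84.943282) = 36.3644 km
7: √((-0.3376·111.32)² + (-0.0458·111.31)²) = √(1412.379064 + 25.989584) = 37.9258 km
8: √((-0.3391·111.32)² + (0.0759·111.31)²) = √(1424.957708 + 71.375953) = 38.6825 km
9: √((-0.2997·111.32)² + (-0.2332·111.31)²) = √(1113.063346 + 673.791391) = 42.2712 km
10: √((-0.0008·111.32)² + (-0.0744·111.31)²) = √(0.007931 + 68.582646) = 8.2819 km
11: √((0.0868·111.32)² + (0.1399·111.31)²) = √(93.365375 + 242.495562) = 18.3265 km
Sorted: 10 (8.2819 km) < 2 (14.3871 km) < 11 (18.3265 km) < 5 (34.5439 km) < 6 (36.3644 km) < 7 (37.9258 km) < …

10, 2, 11, 5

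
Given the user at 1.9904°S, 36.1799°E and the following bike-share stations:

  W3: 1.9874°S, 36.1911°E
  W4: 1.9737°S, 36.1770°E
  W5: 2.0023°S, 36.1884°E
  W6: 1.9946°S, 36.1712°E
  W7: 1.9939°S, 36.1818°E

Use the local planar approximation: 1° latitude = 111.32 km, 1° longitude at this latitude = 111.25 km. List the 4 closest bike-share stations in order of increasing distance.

W7, W6, W3, W5

Distances from 1.9904°S, 36.1799°E:
W3: √((0.0030·111.32)² + (0.0112·111.25)²) = √(0.111529 + 1.552516) = 1.2900 km
W4: √((0.0167·111.32)² + (-0.0029·111.25)²) = √(3.456045 + 0.104087) = 1.8868 km
W5: √((-0.0119·111.32)² + (0.0085·111.25)²) = √(1.754851 + 0.894207) = 1.6276 km
W6: √((-0.0042·111.32)² + (-0.0087·111.25)²) = √(0.218597 + 0.936782) = 1.0749 km
W7: √((-0.0035·111.32)² + (0.0019·111.25)²) = √(0.151804 + 0.044679) = 0.4433 km
Sorted: W7 (0.4433 km) < W6 (1.0749 km) < W3 (1.2900 km) < W5 (1.6276 km) < W4 (1.8868 km)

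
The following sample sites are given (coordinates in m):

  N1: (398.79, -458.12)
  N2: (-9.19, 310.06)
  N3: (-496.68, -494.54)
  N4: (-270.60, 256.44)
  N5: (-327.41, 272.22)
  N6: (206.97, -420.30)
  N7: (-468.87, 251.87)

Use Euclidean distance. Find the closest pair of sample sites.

N4 and N5

Pairwise distances:
N1–N2: √((-407.98)² + (768.18)²) = √(166447.6804 + 590100.5124) = 869.80 m
N1–N3: √((-895.47)² + (-36.42)²) = √(801866.5209 + 1326.4164) = 896.21 m
N1–N4: √((-669.39)² + (714.56)²) = √(448082.9721 + 510595.9936) = 979.12 m
N1–N5: √((-726.20)² + (730.34)²) = √(527366.4400 + 533396.5156) = 1029.93 m
N1–N6: √((-191.82)² + (37.82)²) = √(36794.9124 + 1430.3524) = 195.51 m
N1–N7: √((-867.66)² + (709.99)²) = √(752833.8756 + 504085.8001) = 1121.12 m
N2–N3: √((-487.49)² + (-804.60)²) = √(237646.5001 + 647381.1600) = 940.76 m
N2–N4: √((-261.41)² + (-53.62)²) = √(68335.1881 + 2875.1044) = 266.85 m
N2–N5: √((-318.22)² + (-37.84)²) = √(101263.9684 + 1431.8656) = 320.46 m
N2–N6: √((216.16)² + (-730.36)²) = √(46725.1456 + 533425.7296) = 761.68 m
N2–N7: √((-459.68)² + (-58.19)²) = √(211305.7024 + 3386.0761) = 463.35 m
N3–N4: √((226.08)² + (750.98)²) = √(51112.1664 + 563970.9604) = 784.27 m
N3–N5: √((169.27)² + (766.76)²) = √(28652.3329 + 587920.8976) = 785.22 m
N3–N6: √((703.65)² + (74.24)²) = √(495123.3225 + 5511.5776) = 707.56 m
N3–N7: √((27.81)² + (746.41)²) = √(773.3961 + 557127.8881) = 746.93 m
N4–N5: √((-56.81)² + (15.78)²) = √(3227.3761 + 249.0084) = 58.96 m
N4–N6: √((477.57)² + (-676.74)²) = √(228073.1049 + 457977.0276) = 828.28 m
N4–N7: √((-198.27)² + (-4.57)²) = √(39310.9929 + 20.8849) = 198.32 m
N5–N6: √((534.38)² + (-692.52)²) = √(285561.9844 + 479583.9504) = 874.73 m
N5–N7: √((-141.46)² + (-20.35)²) = √(20010.9316 + 414.1225) = 142.92 m
N6–N7: √((-675.84)² + (672.17)²) = √(456759.7056 + 451812.5089) = 953.19 m
Closest pair: N4–N5 at 58.96 m.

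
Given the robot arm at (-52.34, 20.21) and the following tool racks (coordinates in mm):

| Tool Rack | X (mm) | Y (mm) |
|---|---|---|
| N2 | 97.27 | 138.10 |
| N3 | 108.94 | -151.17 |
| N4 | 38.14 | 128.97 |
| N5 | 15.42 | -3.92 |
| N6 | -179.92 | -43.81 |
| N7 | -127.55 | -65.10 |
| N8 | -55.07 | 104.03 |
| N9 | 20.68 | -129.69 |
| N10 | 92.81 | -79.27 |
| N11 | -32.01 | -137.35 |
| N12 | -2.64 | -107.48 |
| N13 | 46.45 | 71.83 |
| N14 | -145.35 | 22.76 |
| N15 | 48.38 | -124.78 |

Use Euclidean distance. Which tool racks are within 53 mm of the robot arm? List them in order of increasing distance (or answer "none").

none

Distances from (-52.34, 20.21):
N2: 190.48 mm
N3: 235.33 mm
N4: 141.48 mm
N5: 71.93 mm
N6: 142.74 mm
N7: 113.73 mm
N8: 83.86 mm
N9: 166.74 mm
N10: 175.97 mm
N11: 158.87 mm
N12: 137.02 mm
N13: 111.46 mm
N14: 93.04 mm
N15: 176.54 mm
Threshold 53 mm: none within range.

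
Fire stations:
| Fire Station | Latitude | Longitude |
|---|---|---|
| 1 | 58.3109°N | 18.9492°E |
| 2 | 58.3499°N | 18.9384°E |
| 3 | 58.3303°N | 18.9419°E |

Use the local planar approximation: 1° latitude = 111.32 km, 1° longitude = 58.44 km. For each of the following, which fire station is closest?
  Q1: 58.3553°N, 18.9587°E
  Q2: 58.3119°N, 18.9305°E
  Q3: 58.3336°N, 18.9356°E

Q1 at 58.3553°N, 18.9587°E:
  1: 4.9737 km
  2: 1.3299 km
  3: 2.9511 km
  → nearest: 2 (1.3299 km)
Q2 at 58.3119°N, 18.9305°E:
  1: 1.0985 km
  2: 4.2553 km
  3: 2.1539 km
  → nearest: 1 (1.0985 km)
Q3 at 58.3336°N, 18.9356°E:
  1: 2.6490 km
  2: 1.8219 km
  3: 0.5201 km
  → nearest: 3 (0.5201 km)

Q1→2; Q2→1; Q3→3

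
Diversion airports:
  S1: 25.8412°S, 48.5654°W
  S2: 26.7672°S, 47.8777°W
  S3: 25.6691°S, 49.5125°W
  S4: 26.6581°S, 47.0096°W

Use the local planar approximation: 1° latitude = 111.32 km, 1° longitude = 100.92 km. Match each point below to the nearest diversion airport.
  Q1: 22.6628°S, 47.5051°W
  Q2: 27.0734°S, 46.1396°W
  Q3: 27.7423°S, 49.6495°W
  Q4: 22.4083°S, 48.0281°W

Q1 at 22.6628°S, 47.5051°W:
  S1: 369.6463 km
  S2: 458.4465 km
  S3: 391.2028 km
  S4: 447.5592 km
  → nearest: S1 (369.6463 km)
Q2 at 27.0734°S, 46.1396°W:
  S1: 280.6207 km
  S2: 178.6902 km
  S3: 374.5737 km
  S4: 99.2282 km
  → nearest: S4 (99.2282 km)
Q3 at 27.7423°S, 49.6495°W:
  S1: 238.2382 km
  S2: 209.1787 km
  S3: 231.2024 km
  S4: 292.4821 km
  → nearest: S2 (209.1787 km)
Q4 at 22.4083°S, 48.0281°W:
  S1: 385.9783 km
  S2: 485.4701 km
  S3: 392.6896 km
  S4: 484.1252 km
  → nearest: S1 (385.9783 km)

Q1→S1; Q2→S4; Q3→S2; Q4→S1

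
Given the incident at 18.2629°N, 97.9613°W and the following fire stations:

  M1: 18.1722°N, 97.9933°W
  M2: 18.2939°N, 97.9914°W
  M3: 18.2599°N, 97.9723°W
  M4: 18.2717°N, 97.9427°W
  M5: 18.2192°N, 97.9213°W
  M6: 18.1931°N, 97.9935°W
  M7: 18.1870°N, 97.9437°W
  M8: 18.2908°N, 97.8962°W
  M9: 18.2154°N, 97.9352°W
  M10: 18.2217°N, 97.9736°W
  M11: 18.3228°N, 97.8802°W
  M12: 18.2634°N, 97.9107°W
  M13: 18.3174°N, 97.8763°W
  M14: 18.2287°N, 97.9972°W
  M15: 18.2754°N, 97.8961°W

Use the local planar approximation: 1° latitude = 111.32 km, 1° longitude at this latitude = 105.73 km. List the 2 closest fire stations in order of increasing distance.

Distances from 18.2629°N, 97.9613°W:
M1: √((-0.0907·111.32)² + (-0.0320·105.73)²) = √(101.943836 + 11.447125) = 10.6485 km
M2: √((0.0310·111.32)² + (-0.0301·105.73)²) = √(11.908849 + 10.128134) = 4.6944 km
M3: √((-0.0030·111.32)² + (-0.0110·105.73)²) = √(0.111529 + 1.352639) = 1.2100 km
M4: √((0.0088·111.32)² + (0.0186·105.73)²) = √(0.959648 + 3.867429) = 2.1971 km
M5: √((-0.0437·111.32)² + (0.0400·105.73)²) = √(23.665150 + 17.886133) = 6.4460 km
M6: √((-0.0698·111.32)² + (-0.0322·105.73)²) = √(60.375013 + 11.590661) = 8.4833 km
M7: √((-0.0759·111.32)² + (0.0176·105.73)²) = √(71.388778 + 3.462755) = 8.6517 km
M8: √((0.0279·111.32)² + (0.0651·105.73)²) = √(9.646168 + 47.376006) = 7.5513 km
M9: √((-0.0475·111.32)² + (0.0261·105.73)²) = √(27.959771 + 7.615133) = 5.9645 km
M10: √((-0.0412·111.32)² + (-0.0123·105.73)²) = √(21.034918 + 1.691246) = 4.7672 km
M11: √((0.0599·111.32)² + (0.0811·105.73)²) = √(44.463131 + 73.525532) = 10.8623 km
M12: √((0.0005·111.32)² + (0.0506·105.73)²) = √(0.003098 + 28.621837) = 5.3502 km
M13: √((0.0545·111.32)² + (0.0850·105.73)²) = √(36.807761 + 80.767068) = 10.8432 km
M14: √((-0.0342·111.32)² + (-0.0359·105.73)²) = √(14.494345 + 14.407392) = 5.3760 km
M15: √((0.0125·111.32)² + (0.0652·105.73)²) = √(1.936272 + 47.521666) = 7.0326 km
Sorted: M3 (1.2100 km) < M4 (2.1971 km) < M2 (4.6944 km) < M10 (4.7672 km) < …

M3, M4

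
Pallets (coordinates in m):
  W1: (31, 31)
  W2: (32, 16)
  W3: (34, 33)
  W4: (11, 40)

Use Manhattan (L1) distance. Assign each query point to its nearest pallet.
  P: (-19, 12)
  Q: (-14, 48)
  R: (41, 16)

P→W2; Q→W4; R→W2

P at (-19, 12):
  W1: 69 m
  W2: 55 m
  W3: 74 m
  W4: 58 m
  → nearest: W2 (55 m)
Q at (-14, 48):
  W1: 62 m
  W2: 78 m
  W3: 63 m
  W4: 33 m
  → nearest: W4 (33 m)
R at (41, 16):
  W1: 25 m
  W2: 9 m
  W3: 24 m
  W4: 54 m
  → nearest: W2 (9 m)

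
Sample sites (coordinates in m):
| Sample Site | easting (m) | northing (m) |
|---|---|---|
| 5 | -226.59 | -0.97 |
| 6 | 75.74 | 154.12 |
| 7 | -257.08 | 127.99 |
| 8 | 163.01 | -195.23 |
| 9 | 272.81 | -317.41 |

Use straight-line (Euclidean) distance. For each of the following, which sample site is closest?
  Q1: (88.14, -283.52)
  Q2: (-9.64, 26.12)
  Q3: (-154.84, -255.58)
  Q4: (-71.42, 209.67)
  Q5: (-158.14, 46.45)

Q1→8; Q2→6; Q3→5; Q4→6; Q5→5

Q1 at (88.14, -283.52):
  5: 422.95 m
  6: 437.82 m
  7: 537.14 m
  8: 115.76 m
  9: 187.75 m
  → nearest: 8 (115.76 m)
Q2 at (-9.64, 26.12):
  5: 218.63 m
  6: 153.86 m
  7: 267.59 m
  8: 280.72 m
  9: 444.74 m
  → nearest: 6 (153.86 m)
Q3 at (-154.84, -255.58):
  5: 264.53 m
  6: 470.13 m
  7: 396.96 m
  8: 323.53 m
  9: 432.10 m
  → nearest: 5 (264.53 m)
Q4 at (-71.42, 209.67):
  5: 261.62 m
  6: 157.30 m
  7: 202.83 m
  8: 467.87 m
  9: 629.53 m
  → nearest: 6 (157.30 m)
Q5 at (-158.14, 46.45):
  5: 83.27 m
  6: 257.47 m
  7: 128.21 m
  8: 401.93 m
  9: 564.01 m
  → nearest: 5 (83.27 m)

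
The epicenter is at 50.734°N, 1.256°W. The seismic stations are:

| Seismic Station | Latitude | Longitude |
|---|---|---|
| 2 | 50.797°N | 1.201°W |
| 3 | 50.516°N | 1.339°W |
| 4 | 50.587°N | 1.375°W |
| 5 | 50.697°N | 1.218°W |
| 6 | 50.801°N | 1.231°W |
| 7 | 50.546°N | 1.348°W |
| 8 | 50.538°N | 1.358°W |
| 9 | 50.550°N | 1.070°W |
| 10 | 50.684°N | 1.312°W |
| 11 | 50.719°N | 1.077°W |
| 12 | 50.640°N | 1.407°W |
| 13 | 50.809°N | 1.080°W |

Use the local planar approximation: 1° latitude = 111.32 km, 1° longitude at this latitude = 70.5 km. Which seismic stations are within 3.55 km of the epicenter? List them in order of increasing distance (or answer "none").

Distances from 50.734°N, 1.256°W:
2: 8.014 km
3: 24.963 km
4: 18.389 km
5: 4.913 km
6: 7.664 km
7: 21.910 km
8: 22.973 km
9: 24.321 km
10: 6.824 km
11: 12.729 km
12: 14.927 km
13: 14.955 km
Threshold 3.55 km: none within range.

none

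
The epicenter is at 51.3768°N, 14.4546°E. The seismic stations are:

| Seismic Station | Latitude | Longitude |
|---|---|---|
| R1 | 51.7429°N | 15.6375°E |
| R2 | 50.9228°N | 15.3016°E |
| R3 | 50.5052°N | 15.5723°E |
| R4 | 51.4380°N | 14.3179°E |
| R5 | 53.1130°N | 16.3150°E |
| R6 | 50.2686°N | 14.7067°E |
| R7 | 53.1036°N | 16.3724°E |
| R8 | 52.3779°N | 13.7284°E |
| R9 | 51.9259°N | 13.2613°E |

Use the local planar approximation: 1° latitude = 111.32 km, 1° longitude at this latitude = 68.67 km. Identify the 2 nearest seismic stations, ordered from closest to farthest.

Distances from 51.3768°N, 14.4546°E:
R1: 90.8800 km
R2: 77.0533 km
R3: 123.7137 km
R4: 11.5989 km
R5: 231.6803 km
R6: 124.5736 km
R7: 233.0129 km
R8: 122.0912 km
R9: 102.2310 km
Sorted: R4 (11.5989 km) < R2 (77.0533 km) < R1 (90.8800 km) < R9 (102.2310 km) < …

R4, R2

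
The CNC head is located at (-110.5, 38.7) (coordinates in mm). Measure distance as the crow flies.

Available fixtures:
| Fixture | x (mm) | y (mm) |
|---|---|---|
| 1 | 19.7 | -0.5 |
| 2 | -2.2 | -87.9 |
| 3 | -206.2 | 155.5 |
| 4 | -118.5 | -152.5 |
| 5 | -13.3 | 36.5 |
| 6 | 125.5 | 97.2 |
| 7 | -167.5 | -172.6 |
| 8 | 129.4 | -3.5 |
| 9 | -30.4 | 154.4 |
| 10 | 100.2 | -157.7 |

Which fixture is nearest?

Distances from (-110.5, 38.7):
1: 136.0 mm
2: 166.6 mm
3: 151.0 mm
4: 191.4 mm
5: 97.2 mm
6: 243.1 mm
7: 218.9 mm
8: 243.6 mm
9: 140.7 mm
10: 288.0 mm
Minimum: 5 at 97.2 mm.

5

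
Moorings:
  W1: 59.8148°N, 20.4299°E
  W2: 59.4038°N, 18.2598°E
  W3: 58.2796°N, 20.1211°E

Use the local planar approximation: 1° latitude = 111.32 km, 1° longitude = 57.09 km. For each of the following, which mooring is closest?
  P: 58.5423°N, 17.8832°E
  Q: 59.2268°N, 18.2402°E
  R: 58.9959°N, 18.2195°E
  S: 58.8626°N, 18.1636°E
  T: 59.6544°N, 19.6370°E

P→W2; Q→W2; R→W2; S→W2; T→W1

P at 58.5423°N, 17.8832°E:
  W1: √((1.2725·111.32)² + (2.5467·57.09)²) = √(20066.054032 + 21138.572832) = 202.9892 km
  W2: √((0.8615·111.32)² + (0.3766·57.09)²) = √(9197.228129 + 462.254042) = 98.2827 km
  W3: √((-0.2627·111.32)² + (2.2379·57.09)²) = √(855.197733 + 16323.054798) = 131.0658 km
  → nearest: W2 (98.2827 km)
Q at 59.2268°N, 18.2402°E:
  W1: √((0.5880·111.32)² + (2.1897·57.09)²) = √(4284.508882 + 15627.493349) = 141.1099 km
  W2: √((0.1770·111.32)² + (0.0196·57.09)²) = √(388.233429 + 1.252080) = 19.7354 km
  W3: √((-0.9472·111.32)² + (1.8809·57.09)²) = √(11118.079473 + 11530.589176) = 150.4947 km
  → nearest: W2 (19.7354 km)
R at 58.9959°N, 18.2195°E:
  W1: √((0.8189·111.32)² + (2.2104·57.09)²) = √(8310.136119 + 15924.354235) = 155.6743 km
  W2: √((0.4079·111.32)² + (0.0403·57.09)²) = √(2061.834518 + 5.293345) = 45.4657 km
  W3: √((-0.7163·111.32)² + (1.9016·57.09)²) = √(6358.230934 + 11785.782535) = 134.6997 km
  → nearest: W2 (45.4657 km)
S at 58.8626°N, 18.1636°E:
  W1: √((0.9522·111.32)² + (2.2663·57.09)²) = √(11235.767649 + 16739.978026) = 167.2595 km
  W2: √((0.5412·111.32)² + (0.0962·57.09)²) = √(3629.626785 + 30.162701) = 60.4962 km
  W3: √((-0.5830·111.32)² + (1.9575·57.09)²) = √(4211.952888 + 12488.883876) = 129.2317 km
  → nearest: W2 (60.4962 km)
T at 59.6544°N, 19.6370°E:
  W1: √((0.1604·111.32)² + (0.7929·57.09)²) = √(318.827022 + 2049.070598) = 48.6610 km
  W2: √((-0.2506·111.32)² + (-1.3772·57.09)²) = √(778.231004 + 6181.788098) = 83.4267 km
  W3: √((-1.3748·111.32)² + (0.4841·57.09)²) = √(23422.079042 + 763.818638) = 155.5182 km
  → nearest: W1 (48.6610 km)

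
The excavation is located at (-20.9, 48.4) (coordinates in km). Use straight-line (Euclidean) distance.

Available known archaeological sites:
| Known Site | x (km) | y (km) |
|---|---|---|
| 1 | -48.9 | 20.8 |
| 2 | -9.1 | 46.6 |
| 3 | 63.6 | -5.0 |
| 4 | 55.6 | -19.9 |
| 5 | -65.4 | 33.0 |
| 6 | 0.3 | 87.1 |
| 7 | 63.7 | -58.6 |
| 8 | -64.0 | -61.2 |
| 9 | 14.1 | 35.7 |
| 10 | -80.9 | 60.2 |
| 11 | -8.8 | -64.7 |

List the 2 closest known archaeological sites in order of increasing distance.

2, 9

Distances from (-20.9, 48.4):
1: √((-28.0)² + (-27.6)²) = √(784.000 + 761.760) = 39.3 km
2: √((11.8)² + (-1.8)²) = √(139.240 + 3.240) = 11.9 km
3: √((84.5)² + (-53.4)²) = √(7140.250 + 2851.560) = 100.0 km
4: √((76.5)² + (-68.3)²) = √(5852.250 + 4664.890) = 102.6 km
5: √((-44.5)² + (-15.4)²) = √(1980.250 + 237.160) = 47.1 km
6: √((21.2)² + (38.7)²) = √(449.440 + 1497.690) = 44.1 km
7: √((84.6)² + (-107.0)²) = √(7157.160 + 11449.000) = 136.4 km
8: √((-43.1)² + (-109.6)²) = √(1857.610 + 12012.160) = 117.8 km
9: √((35.0)² + (-12.7)²) = √(1225.000 + 161.290) = 37.2 km
10: √((-60.0)² + (11.8)²) = √(3600.000 + 139.240) = 61.1 km
11: √((12.1)² + (-113.1)²) = √(146.410 + 12791.610) = 113.7 km
Sorted: 2 (11.9 km) < 9 (37.2 km) < 1 (39.3 km) < 6 (44.1 km) < …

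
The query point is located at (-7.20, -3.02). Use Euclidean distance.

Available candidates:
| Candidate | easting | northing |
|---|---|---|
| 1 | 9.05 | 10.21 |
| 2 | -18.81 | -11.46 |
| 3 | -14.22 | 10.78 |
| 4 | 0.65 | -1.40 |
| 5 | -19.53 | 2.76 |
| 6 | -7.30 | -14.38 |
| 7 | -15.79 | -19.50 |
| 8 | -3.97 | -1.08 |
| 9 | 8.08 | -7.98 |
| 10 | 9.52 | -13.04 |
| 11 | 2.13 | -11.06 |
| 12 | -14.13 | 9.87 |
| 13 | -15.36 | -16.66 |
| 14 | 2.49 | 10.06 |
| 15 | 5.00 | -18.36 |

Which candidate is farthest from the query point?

1

Distances from (-7.20, -3.02):
1: √((16.25)² + (13.23)²) = √(264.0625 + 175.0329) = 20.95
2: √((-11.61)² + (-8.44)²) = √(134.7921 + 71.2336) = 14.35
3: √((-7.02)² + (13.80)²) = √(49.2804 + 190.4400) = 15.48
4: √((7.85)² + (1.62)²) = √(61.6225 + 2.6244) = 8.02
5: √((-12.33)² + (5.78)²) = √(152.0289 + 33.4084) = 13.62
6: √((-0.10)² + (-11.36)²) = √(0.0100 + 129.0496) = 11.36
7: √((-8.59)² + (-16.48)²) = √(73.7881 + 271.5904) = 18.58
8: √((3.23)² + (1.94)²) = √(10.4329 + 3.7636) = 3.77
9: √((15.28)² + (-4.96)²) = √(233.4784 + 24.6016) = 16.06
10: √((16.72)² + (-10.02)²) = √(279.5584 + 100.4004) = 19.49
11: √((9.33)² + (-8.04)²) = √(87.0489 + 64.6416) = 12.32
12: √((-6.93)² + (12.89)²) = √(48.0249 + 166.1521) = 14.63
13: √((-8.16)² + (-13.64)²) = √(66.5856 + 186.0496) = 15.89
14: √((9.69)² + (13.08)²) = √(93.8961 + 171.0864) = 16.28
15: √((12.20)² + (-15.34)²) = √(148.8400 + 235.3156) = 19.60
Maximum: 1 at 20.95.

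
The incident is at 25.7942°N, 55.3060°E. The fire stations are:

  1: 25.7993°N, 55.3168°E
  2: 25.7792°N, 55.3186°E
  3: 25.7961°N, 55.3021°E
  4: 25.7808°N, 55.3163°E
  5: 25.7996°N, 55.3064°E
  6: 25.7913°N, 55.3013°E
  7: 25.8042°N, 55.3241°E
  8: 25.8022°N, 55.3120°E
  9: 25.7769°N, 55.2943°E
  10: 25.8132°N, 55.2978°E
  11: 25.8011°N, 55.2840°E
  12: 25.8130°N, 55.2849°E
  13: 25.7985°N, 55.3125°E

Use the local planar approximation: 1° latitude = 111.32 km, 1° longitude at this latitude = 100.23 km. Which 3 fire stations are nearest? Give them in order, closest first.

Distances from 25.7942°N, 55.3060°E:
1: √((0.0051·111.32)² + (0.0108·100.23)²) = √(0.322320 + 1.171772) = 1.2223 km
2: √((-0.0150·111.32)² + (0.0126·100.23)²) = √(2.788232 + 1.594911) = 2.0936 km
3: √((0.0019·111.32)² + (-0.0039·100.23)²) = √(0.044736 + 0.152800) = 0.4445 km
4: √((-0.0134·111.32)² + (0.0103·100.23)²) = √(2.225133 + 1.065786) = 1.8141 km
5: √((0.0054·111.32)² + (0.0004·100.23)²) = √(0.361355 + 0.001607) = 0.6025 km
6: √((-0.0029·111.32)² + (-0.0047·100.23)²) = √(0.104218 + 0.221917) = 0.5711 km
7: √((0.0100·111.32)² + (0.0181·100.23)²) = √(1.239214 + 3.291187) = 2.1285 km
8: √((0.0080·111.32)² + (0.0060·100.23)²) = √(0.793097 + 0.361658) = 1.0746 km
9: √((-0.0173·111.32)² + (-0.0117·100.23)²) = √(3.708844 + 1.375204) = 2.2548 km
10: √((0.0190·111.32)² + (-0.0082·100.23)²) = √(4.473563 + 0.675497) = 2.2692 km
11: √((0.0069·111.32)² + (-0.0220·100.23)²) = √(0.589990 + 4.862290) = 2.3350 km
12: √((0.0188·111.32)² + (-0.0211·100.23)²) = √(4.379879 + 4.472603) = 2.9753 km
13: √((0.0043·111.32)² + (0.0065·100.23)²) = √(0.229131 + 0.424446) = 0.8084 km
Sorted: 3 (0.4445 km) < 6 (0.5711 km) < 5 (0.6025 km) < 13 (0.8084 km) < 8 (1.0746 km) < …

3, 6, 5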